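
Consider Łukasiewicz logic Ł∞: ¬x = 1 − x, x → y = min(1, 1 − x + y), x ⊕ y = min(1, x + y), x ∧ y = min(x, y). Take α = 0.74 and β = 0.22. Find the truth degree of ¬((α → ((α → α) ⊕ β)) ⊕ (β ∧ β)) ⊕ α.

α → α = min(1, 1 − 0.74 + 0.74) = min(1, 1.00) = 1.00
(α → α) ⊕ β = min(1, 1.00 + 0.22) = min(1, 1.22) = 1.00
α → ((α → α) ⊕ β) = min(1, 1 − 0.74 + 1.00) = min(1, 1.26) = 1.00
β ∧ β = min(0.22, 0.22) = 0.22
(α → ((α → α) ⊕ β)) ⊕ (β ∧ β) = min(1, 1.00 + 0.22) = min(1, 1.22) = 1.00
¬((α → ((α → α) ⊕ β)) ⊕ (β ∧ β)) = 1 − 1.00 = 0.00
¬((α → ((α → α) ⊕ β)) ⊕ (β ∧ β)) ⊕ α = min(1, 0.00 + 0.74) = min(1, 0.74) = 0.74

0.74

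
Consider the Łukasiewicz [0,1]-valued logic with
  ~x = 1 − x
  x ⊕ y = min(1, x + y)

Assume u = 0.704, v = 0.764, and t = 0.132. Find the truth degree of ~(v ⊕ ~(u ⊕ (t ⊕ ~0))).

0.236

~0 = 1 − 0.000 = 1.000
t ⊕ ~0 = min(1, 0.132 + 1.000) = min(1, 1.132) = 1.000
u ⊕ (t ⊕ ~0) = min(1, 0.704 + 1.000) = min(1, 1.704) = 1.000
~(u ⊕ (t ⊕ ~0)) = 1 − 1.000 = 0.000
v ⊕ ~(u ⊕ (t ⊕ ~0)) = min(1, 0.764 + 0.000) = min(1, 0.764) = 0.764
~(v ⊕ ~(u ⊕ (t ⊕ ~0))) = 1 − 0.764 = 0.236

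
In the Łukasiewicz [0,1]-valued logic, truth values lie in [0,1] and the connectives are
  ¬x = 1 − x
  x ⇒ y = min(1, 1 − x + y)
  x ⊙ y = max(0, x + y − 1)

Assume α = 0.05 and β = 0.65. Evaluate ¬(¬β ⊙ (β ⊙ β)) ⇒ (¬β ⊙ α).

¬β = 1 − 0.65 = 0.35
β ⊙ β = max(0, 0.65 + 0.65 − 1) = max(0, 0.30) = 0.30
¬β ⊙ (β ⊙ β) = max(0, 0.35 + 0.30 − 1) = max(0, -0.35) = 0.00
¬(¬β ⊙ (β ⊙ β)) = 1 − 0.00 = 1.00
¬β ⊙ α = max(0, 0.35 + 0.05 − 1) = max(0, -0.60) = 0.00
¬(¬β ⊙ (β ⊙ β)) ⇒ (¬β ⊙ α) = min(1, 1 − 1.00 + 0.00) = min(1, 0.00) = 0.00

0.00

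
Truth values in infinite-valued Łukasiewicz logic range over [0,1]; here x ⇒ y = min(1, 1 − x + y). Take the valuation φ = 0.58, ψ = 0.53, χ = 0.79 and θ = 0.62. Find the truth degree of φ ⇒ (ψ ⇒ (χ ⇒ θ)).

χ ⇒ θ = min(1, 1 − 0.79 + 0.62) = min(1, 0.83) = 0.83
ψ ⇒ (χ ⇒ θ) = min(1, 1 − 0.53 + 0.83) = min(1, 1.30) = 1.00
φ ⇒ (ψ ⇒ (χ ⇒ θ)) = min(1, 1 − 0.58 + 1.00) = min(1, 1.42) = 1.00

1.00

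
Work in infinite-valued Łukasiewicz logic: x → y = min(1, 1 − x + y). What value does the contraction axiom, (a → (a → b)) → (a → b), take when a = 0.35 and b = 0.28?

0.93

a → b = min(1, 1 − 0.35 + 0.28) = min(1, 0.93) = 0.93
a → (a → b) = min(1, 1 − 0.35 + 0.93) = min(1, 1.58) = 1.00
(a → (a → b)) → (a → b) = min(1, 1 − 1.00 + 0.93) = min(1, 0.93) = 0.93
(The value 0.93 < 1 shows this instance is not satisfied; fails in Ł∞ (the t-norm is not idempotent).)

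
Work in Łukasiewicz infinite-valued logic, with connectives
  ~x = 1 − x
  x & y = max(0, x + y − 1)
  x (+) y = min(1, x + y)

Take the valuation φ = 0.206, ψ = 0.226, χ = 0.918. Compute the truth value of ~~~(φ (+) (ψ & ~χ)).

~χ = 1 − 0.918 = 0.082
ψ & ~χ = max(0, 0.226 + 0.082 − 1) = max(0, -0.692) = 0.000
φ (+) (ψ & ~χ) = min(1, 0.206 + 0.000) = min(1, 0.206) = 0.206
~(φ (+) (ψ & ~χ)) = 1 − 0.206 = 0.794
~~(φ (+) (ψ & ~χ)) = 1 − 0.794 = 0.206
~~~(φ (+) (ψ & ~χ)) = 1 − 0.206 = 0.794

0.794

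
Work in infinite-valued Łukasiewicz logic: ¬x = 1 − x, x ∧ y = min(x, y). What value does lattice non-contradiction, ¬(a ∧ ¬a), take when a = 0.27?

0.73

¬a = 1 − 0.27 = 0.73
a ∧ ¬a = min(0.27, 0.73) = 0.27
¬(a ∧ ¬a) = 1 − 0.27 = 0.73
(The value 0.73 < 1 shows this instance is not satisfied; not a Ł∞-tautology — its value is 1 − min(a, 1−a).)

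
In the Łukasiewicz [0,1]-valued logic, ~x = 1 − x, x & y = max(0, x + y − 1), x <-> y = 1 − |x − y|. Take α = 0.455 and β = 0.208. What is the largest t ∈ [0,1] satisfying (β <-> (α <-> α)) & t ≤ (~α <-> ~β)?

1.000

α <-> α = 1 − |0.455 − 0.455| = 1 − 0.000 = 1.000
β <-> (α <-> α) = 1 − |0.208 − 1.000| = 1 − 0.792 = 0.208
So the left factor is β <-> (α <-> α) = 0.208.
~α = 1 − 0.455 = 0.545
~β = 1 − 0.208 = 0.792
~α <-> ~β = 1 − |0.545 − 0.792| = 1 − 0.247 = 0.753
So the right-hand bound is ~α <-> ~β = 0.753.
The residuum of the Łukasiewicz t-norm gives the supremum: min(1, 1 − 0.208 + 0.753).
1 − 0.208 + 0.753 = 1.545, so t = min(1, 1.545) = 1.000.
Check: 0.208 & 1.000 = max(0, 0.208) = 0.208 ≤ 0.753.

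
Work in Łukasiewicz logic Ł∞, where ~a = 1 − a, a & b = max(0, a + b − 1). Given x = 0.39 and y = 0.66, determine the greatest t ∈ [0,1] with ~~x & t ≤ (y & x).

~x = 1 − 0.39 = 0.61
~~x = 1 − 0.61 = 0.39
So the left factor is ~~x = 0.39.
y & x = max(0, 0.66 + 0.39 − 1) = max(0, 0.05) = 0.05
So the right-hand bound is y & x = 0.05.
The residuum of the Łukasiewicz t-norm gives the supremum: min(1, 1 − 0.39 + 0.05).
1 − 0.39 + 0.05 = 0.66, so t = min(1, 0.66) = 0.66.
Check: 0.39 & 0.66 = max(0, 0.05) = 0.05 ≤ 0.05.

0.66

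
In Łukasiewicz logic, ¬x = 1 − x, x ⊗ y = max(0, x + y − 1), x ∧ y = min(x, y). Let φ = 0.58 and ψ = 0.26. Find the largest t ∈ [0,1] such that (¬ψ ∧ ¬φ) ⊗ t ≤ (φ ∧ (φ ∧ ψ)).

0.84

¬ψ = 1 − 0.26 = 0.74
¬φ = 1 − 0.58 = 0.42
¬ψ ∧ ¬φ = min(0.74, 0.42) = 0.42
So the left factor is ¬ψ ∧ ¬φ = 0.42.
φ ∧ ψ = min(0.58, 0.26) = 0.26
φ ∧ (φ ∧ ψ) = min(0.58, 0.26) = 0.26
So the right-hand bound is φ ∧ (φ ∧ ψ) = 0.26.
The residuum of the Łukasiewicz t-norm gives the supremum: min(1, 1 − 0.42 + 0.26).
1 − 0.42 + 0.26 = 0.84, so t = min(1, 0.84) = 0.84.
Check: 0.42 ⊗ 0.84 = max(0, 0.26) = 0.26 ≤ 0.26.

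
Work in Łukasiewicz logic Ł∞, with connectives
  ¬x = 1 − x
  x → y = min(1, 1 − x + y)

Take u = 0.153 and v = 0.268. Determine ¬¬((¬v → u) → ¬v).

1.000

¬v = 1 − 0.268 = 0.732
¬v → u = min(1, 1 − 0.732 + 0.153) = min(1, 0.421) = 0.421
(¬v → u) → ¬v = min(1, 1 − 0.421 + 0.732) = min(1, 1.311) = 1.000
¬((¬v → u) → ¬v) = 1 − 1.000 = 0.000
¬¬((¬v → u) → ¬v) = 1 − 0.000 = 1.000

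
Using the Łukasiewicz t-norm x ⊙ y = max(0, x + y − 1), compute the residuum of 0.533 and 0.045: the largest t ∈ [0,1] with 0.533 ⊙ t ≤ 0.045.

The residuum of the Łukasiewicz t-norm gives the supremum: min(1, 1 − 0.533 + 0.045).
1 − 0.533 + 0.045 = 0.512, so t = min(1, 0.512) = 0.512.
Check: 0.533 ⊙ 0.512 = max(0, 0.045) = 0.045 ≤ 0.045.

0.512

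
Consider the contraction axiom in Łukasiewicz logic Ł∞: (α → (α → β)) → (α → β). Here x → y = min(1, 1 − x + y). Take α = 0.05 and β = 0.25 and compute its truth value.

α → β = min(1, 1 − 0.05 + 0.25) = min(1, 1.20) = 1.00
α → (α → β) = min(1, 1 − 0.05 + 1.00) = min(1, 1.95) = 1.00
(α → (α → β)) → (α → β) = min(1, 1 − 1.00 + 1.00) = min(1, 1.00) = 1.00

1.00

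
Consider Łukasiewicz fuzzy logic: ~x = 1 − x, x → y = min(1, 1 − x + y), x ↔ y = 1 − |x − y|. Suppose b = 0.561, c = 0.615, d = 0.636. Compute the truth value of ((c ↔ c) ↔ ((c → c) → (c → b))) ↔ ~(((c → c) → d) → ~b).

c ↔ c = 1 − |0.615 − 0.615| = 1 − 0.000 = 1.000
c → c = min(1, 1 − 0.615 + 0.615) = min(1, 1.000) = 1.000
c → b = min(1, 1 − 0.615 + 0.561) = min(1, 0.946) = 0.946
(c → c) → (c → b) = min(1, 1 − 1.000 + 0.946) = min(1, 0.946) = 0.946
(c ↔ c) ↔ ((c → c) → (c → b)) = 1 − |1.000 − 0.946| = 1 − 0.054 = 0.946
(c → c) → d = min(1, 1 − 1.000 + 0.636) = min(1, 0.636) = 0.636
~b = 1 − 0.561 = 0.439
((c → c) → d) → ~b = min(1, 1 − 0.636 + 0.439) = min(1, 0.803) = 0.803
~(((c → c) → d) → ~b) = 1 − 0.803 = 0.197
((c ↔ c) ↔ ((c → c) → (c → b))) ↔ ~(((c → c) → d) → ~b) = 1 − |0.946 − 0.197| = 1 − 0.749 = 0.251

0.251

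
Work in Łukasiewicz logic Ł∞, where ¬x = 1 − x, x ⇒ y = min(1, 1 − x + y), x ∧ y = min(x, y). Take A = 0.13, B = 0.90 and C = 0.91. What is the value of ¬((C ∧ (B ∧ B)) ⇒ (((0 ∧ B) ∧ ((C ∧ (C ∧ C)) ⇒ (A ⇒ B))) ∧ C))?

B ∧ B = min(0.90, 0.90) = 0.90
C ∧ (B ∧ B) = min(0.91, 0.90) = 0.90
0 ∧ B = min(0.00, 0.90) = 0.00
C ∧ C = min(0.91, 0.91) = 0.91
C ∧ (C ∧ C) = min(0.91, 0.91) = 0.91
A ⇒ B = min(1, 1 − 0.13 + 0.90) = min(1, 1.77) = 1.00
(C ∧ (C ∧ C)) ⇒ (A ⇒ B) = min(1, 1 − 0.91 + 1.00) = min(1, 1.09) = 1.00
(0 ∧ B) ∧ ((C ∧ (C ∧ C)) ⇒ (A ⇒ B)) = min(0.00, 1.00) = 0.00
((0 ∧ B) ∧ ((C ∧ (C ∧ C)) ⇒ (A ⇒ B))) ∧ C = min(0.00, 0.91) = 0.00
(C ∧ (B ∧ B)) ⇒ (((0 ∧ B) ∧ ((C ∧ (C ∧ C)) ⇒ (A ⇒ B))) ∧ C) = min(1, 1 − 0.90 + 0.00) = min(1, 0.10) = 0.10
¬((C ∧ (B ∧ B)) ⇒ (((0 ∧ B) ∧ ((C ∧ (C ∧ C)) ⇒ (A ⇒ B))) ∧ C)) = 1 − 0.10 = 0.90

0.90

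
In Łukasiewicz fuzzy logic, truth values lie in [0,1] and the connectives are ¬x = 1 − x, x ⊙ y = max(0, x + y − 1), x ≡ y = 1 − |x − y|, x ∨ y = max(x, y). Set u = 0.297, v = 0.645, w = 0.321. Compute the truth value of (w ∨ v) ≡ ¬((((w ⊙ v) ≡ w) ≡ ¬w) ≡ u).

w ∨ v = max(0.321, 0.645) = 0.645
w ⊙ v = max(0, 0.321 + 0.645 − 1) = max(0, -0.034) = 0.000
(w ⊙ v) ≡ w = 1 − |0.000 − 0.321| = 1 − 0.321 = 0.679
¬w = 1 − 0.321 = 0.679
((w ⊙ v) ≡ w) ≡ ¬w = 1 − |0.679 − 0.679| = 1 − 0.000 = 1.000
(((w ⊙ v) ≡ w) ≡ ¬w) ≡ u = 1 − |1.000 − 0.297| = 1 − 0.703 = 0.297
¬((((w ⊙ v) ≡ w) ≡ ¬w) ≡ u) = 1 − 0.297 = 0.703
(w ∨ v) ≡ ¬((((w ⊙ v) ≡ w) ≡ ¬w) ≡ u) = 1 − |0.645 − 0.703| = 1 − 0.058 = 0.942

0.942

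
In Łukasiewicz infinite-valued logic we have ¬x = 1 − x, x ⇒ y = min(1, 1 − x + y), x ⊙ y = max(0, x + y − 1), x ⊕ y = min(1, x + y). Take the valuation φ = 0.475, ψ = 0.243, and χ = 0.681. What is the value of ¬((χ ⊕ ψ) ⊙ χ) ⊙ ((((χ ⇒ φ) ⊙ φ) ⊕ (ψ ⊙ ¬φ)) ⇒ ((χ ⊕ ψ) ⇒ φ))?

χ ⊕ ψ = min(1, 0.681 + 0.243) = min(1, 0.924) = 0.924
(χ ⊕ ψ) ⊙ χ = max(0, 0.924 + 0.681 − 1) = max(0, 0.605) = 0.605
¬((χ ⊕ ψ) ⊙ χ) = 1 − 0.605 = 0.395
χ ⇒ φ = min(1, 1 − 0.681 + 0.475) = min(1, 0.794) = 0.794
(χ ⇒ φ) ⊙ φ = max(0, 0.794 + 0.475 − 1) = max(0, 0.269) = 0.269
¬φ = 1 − 0.475 = 0.525
ψ ⊙ ¬φ = max(0, 0.243 + 0.525 − 1) = max(0, -0.232) = 0.000
((χ ⇒ φ) ⊙ φ) ⊕ (ψ ⊙ ¬φ) = min(1, 0.269 + 0.000) = min(1, 0.269) = 0.269
(χ ⊕ ψ) ⇒ φ = min(1, 1 − 0.924 + 0.475) = min(1, 0.551) = 0.551
(((χ ⇒ φ) ⊙ φ) ⊕ (ψ ⊙ ¬φ)) ⇒ ((χ ⊕ ψ) ⇒ φ) = min(1, 1 − 0.269 + 0.551) = min(1, 1.282) = 1.000
¬((χ ⊕ ψ) ⊙ χ) ⊙ ((((χ ⇒ φ) ⊙ φ) ⊕ (ψ ⊙ ¬φ)) ⇒ ((χ ⊕ ψ) ⇒ φ)) = max(0, 0.395 + 1.000 − 1) = max(0, 0.395) = 0.395

0.395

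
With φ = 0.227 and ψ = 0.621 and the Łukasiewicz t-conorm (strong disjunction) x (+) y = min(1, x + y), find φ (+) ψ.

φ (+) ψ = min(1, 0.227 + 0.621) = min(1, 0.848) = 0.848
For comparison, the Gödel t-conorm max(x, y) would give 0.621.

0.848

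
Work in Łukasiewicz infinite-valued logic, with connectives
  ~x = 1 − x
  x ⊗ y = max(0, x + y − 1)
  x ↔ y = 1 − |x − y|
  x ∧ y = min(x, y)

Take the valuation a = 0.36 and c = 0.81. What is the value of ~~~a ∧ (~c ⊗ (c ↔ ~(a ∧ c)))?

~a = 1 − 0.36 = 0.64
~~a = 1 − 0.64 = 0.36
~~~a = 1 − 0.36 = 0.64
~c = 1 − 0.81 = 0.19
a ∧ c = min(0.36, 0.81) = 0.36
~(a ∧ c) = 1 − 0.36 = 0.64
c ↔ ~(a ∧ c) = 1 − |0.81 − 0.64| = 1 − 0.17 = 0.83
~c ⊗ (c ↔ ~(a ∧ c)) = max(0, 0.19 + 0.83 − 1) = max(0, 0.02) = 0.02
~~~a ∧ (~c ⊗ (c ↔ ~(a ∧ c))) = min(0.64, 0.02) = 0.02

0.02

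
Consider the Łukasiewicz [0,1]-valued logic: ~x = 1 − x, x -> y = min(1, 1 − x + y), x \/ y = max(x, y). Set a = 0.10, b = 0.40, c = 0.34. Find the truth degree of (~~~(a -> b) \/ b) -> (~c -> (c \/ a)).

a -> b = min(1, 1 − 0.10 + 0.40) = min(1, 1.30) = 1.00
~(a -> b) = 1 − 1.00 = 0.00
~~(a -> b) = 1 − 0.00 = 1.00
~~~(a -> b) = 1 − 1.00 = 0.00
~~~(a -> b) \/ b = max(0.00, 0.40) = 0.40
~c = 1 − 0.34 = 0.66
c \/ a = max(0.34, 0.10) = 0.34
~c -> (c \/ a) = min(1, 1 − 0.66 + 0.34) = min(1, 0.68) = 0.68
(~~~(a -> b) \/ b) -> (~c -> (c \/ a)) = min(1, 1 − 0.40 + 0.68) = min(1, 1.28) = 1.00

1.00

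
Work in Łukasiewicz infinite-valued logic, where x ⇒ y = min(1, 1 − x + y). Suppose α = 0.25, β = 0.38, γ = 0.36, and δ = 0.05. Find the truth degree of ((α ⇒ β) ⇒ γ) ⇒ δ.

α ⇒ β = min(1, 1 − 0.25 + 0.38) = min(1, 1.13) = 1.00
(α ⇒ β) ⇒ γ = min(1, 1 − 1.00 + 0.36) = min(1, 0.36) = 0.36
((α ⇒ β) ⇒ γ) ⇒ δ = min(1, 1 − 0.36 + 0.05) = min(1, 0.69) = 0.69

0.69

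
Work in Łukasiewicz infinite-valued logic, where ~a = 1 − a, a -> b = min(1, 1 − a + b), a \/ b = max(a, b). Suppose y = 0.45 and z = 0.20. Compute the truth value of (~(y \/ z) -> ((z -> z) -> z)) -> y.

0.80

y \/ z = max(0.45, 0.20) = 0.45
~(y \/ z) = 1 − 0.45 = 0.55
z -> z = min(1, 1 − 0.20 + 0.20) = min(1, 1.00) = 1.00
(z -> z) -> z = min(1, 1 − 1.00 + 0.20) = min(1, 0.20) = 0.20
~(y \/ z) -> ((z -> z) -> z) = min(1, 1 − 0.55 + 0.20) = min(1, 0.65) = 0.65
(~(y \/ z) -> ((z -> z) -> z)) -> y = min(1, 1 − 0.65 + 0.45) = min(1, 0.80) = 0.80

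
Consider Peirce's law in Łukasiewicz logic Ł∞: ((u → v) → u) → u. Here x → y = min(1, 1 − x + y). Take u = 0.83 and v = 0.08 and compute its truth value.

u → v = min(1, 1 − 0.83 + 0.08) = min(1, 0.25) = 0.25
(u → v) → u = min(1, 1 − 0.25 + 0.83) = min(1, 1.58) = 1.00
((u → v) → u) → u = min(1, 1 − 1.00 + 0.83) = min(1, 0.83) = 0.83
(The value 0.83 < 1 shows this instance is not satisfied; not a Ł∞-tautology in general.)

0.83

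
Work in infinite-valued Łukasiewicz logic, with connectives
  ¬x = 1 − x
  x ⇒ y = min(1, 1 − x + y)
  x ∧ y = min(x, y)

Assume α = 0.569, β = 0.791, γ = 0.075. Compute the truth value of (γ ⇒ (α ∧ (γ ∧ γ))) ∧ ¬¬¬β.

0.209

γ ∧ γ = min(0.075, 0.075) = 0.075
α ∧ (γ ∧ γ) = min(0.569, 0.075) = 0.075
γ ⇒ (α ∧ (γ ∧ γ)) = min(1, 1 − 0.075 + 0.075) = min(1, 1.000) = 1.000
¬β = 1 − 0.791 = 0.209
¬¬β = 1 − 0.209 = 0.791
¬¬¬β = 1 − 0.791 = 0.209
(γ ⇒ (α ∧ (γ ∧ γ))) ∧ ¬¬¬β = min(1.000, 0.209) = 0.209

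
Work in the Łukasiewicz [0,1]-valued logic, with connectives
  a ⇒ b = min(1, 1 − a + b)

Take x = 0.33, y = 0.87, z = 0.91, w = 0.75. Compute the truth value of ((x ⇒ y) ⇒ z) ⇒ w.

0.84

x ⇒ y = min(1, 1 − 0.33 + 0.87) = min(1, 1.54) = 1.00
(x ⇒ y) ⇒ z = min(1, 1 − 1.00 + 0.91) = min(1, 0.91) = 0.91
((x ⇒ y) ⇒ z) ⇒ w = min(1, 1 − 0.91 + 0.75) = min(1, 0.84) = 0.84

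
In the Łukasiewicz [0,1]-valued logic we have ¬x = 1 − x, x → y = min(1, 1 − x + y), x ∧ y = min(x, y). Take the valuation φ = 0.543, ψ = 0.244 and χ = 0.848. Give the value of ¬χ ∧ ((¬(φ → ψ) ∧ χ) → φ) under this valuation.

¬χ = 1 − 0.848 = 0.152
φ → ψ = min(1, 1 − 0.543 + 0.244) = min(1, 0.701) = 0.701
¬(φ → ψ) = 1 − 0.701 = 0.299
¬(φ → ψ) ∧ χ = min(0.299, 0.848) = 0.299
(¬(φ → ψ) ∧ χ) → φ = min(1, 1 − 0.299 + 0.543) = min(1, 1.244) = 1.000
¬χ ∧ ((¬(φ → ψ) ∧ χ) → φ) = min(0.152, 1.000) = 0.152

0.152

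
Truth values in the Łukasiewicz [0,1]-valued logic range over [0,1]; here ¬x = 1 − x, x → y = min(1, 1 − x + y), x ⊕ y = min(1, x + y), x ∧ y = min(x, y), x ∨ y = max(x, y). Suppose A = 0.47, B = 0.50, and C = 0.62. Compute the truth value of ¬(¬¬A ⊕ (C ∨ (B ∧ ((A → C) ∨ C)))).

0.00

¬A = 1 − 0.47 = 0.53
¬¬A = 1 − 0.53 = 0.47
A → C = min(1, 1 − 0.47 + 0.62) = min(1, 1.15) = 1.00
(A → C) ∨ C = max(1.00, 0.62) = 1.00
B ∧ ((A → C) ∨ C) = min(0.50, 1.00) = 0.50
C ∨ (B ∧ ((A → C) ∨ C)) = max(0.62, 0.50) = 0.62
¬¬A ⊕ (C ∨ (B ∧ ((A → C) ∨ C))) = min(1, 0.47 + 0.62) = min(1, 1.09) = 1.00
¬(¬¬A ⊕ (C ∨ (B ∧ ((A → C) ∨ C)))) = 1 − 1.00 = 0.00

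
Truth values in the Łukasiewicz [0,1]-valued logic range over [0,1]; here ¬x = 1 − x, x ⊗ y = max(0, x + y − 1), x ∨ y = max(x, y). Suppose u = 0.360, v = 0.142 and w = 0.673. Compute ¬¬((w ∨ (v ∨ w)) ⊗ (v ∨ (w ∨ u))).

v ∨ w = max(0.142, 0.673) = 0.673
w ∨ (v ∨ w) = max(0.673, 0.673) = 0.673
w ∨ u = max(0.673, 0.360) = 0.673
v ∨ (w ∨ u) = max(0.142, 0.673) = 0.673
(w ∨ (v ∨ w)) ⊗ (v ∨ (w ∨ u)) = max(0, 0.673 + 0.673 − 1) = max(0, 0.346) = 0.346
¬((w ∨ (v ∨ w)) ⊗ (v ∨ (w ∨ u))) = 1 − 0.346 = 0.654
¬¬((w ∨ (v ∨ w)) ⊗ (v ∨ (w ∨ u))) = 1 − 0.654 = 0.346

0.346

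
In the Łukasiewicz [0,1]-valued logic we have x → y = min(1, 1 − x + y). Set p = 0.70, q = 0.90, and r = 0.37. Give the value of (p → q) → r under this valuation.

0.37

p → q = min(1, 1 − 0.70 + 0.90) = min(1, 1.20) = 1.00
(p → q) → r = min(1, 1 − 1.00 + 0.37) = min(1, 0.37) = 0.37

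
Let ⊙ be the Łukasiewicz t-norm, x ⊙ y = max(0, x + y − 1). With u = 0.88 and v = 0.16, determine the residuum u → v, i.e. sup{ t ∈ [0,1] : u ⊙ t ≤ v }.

0.28

The residuum of the Łukasiewicz t-norm gives the supremum: min(1, 1 − 0.88 + 0.16).
1 − 0.88 + 0.16 = 0.28, so t = min(1, 0.28) = 0.28.
Check: 0.88 ⊙ 0.28 = max(0, 0.16) = 0.16 ≤ 0.16.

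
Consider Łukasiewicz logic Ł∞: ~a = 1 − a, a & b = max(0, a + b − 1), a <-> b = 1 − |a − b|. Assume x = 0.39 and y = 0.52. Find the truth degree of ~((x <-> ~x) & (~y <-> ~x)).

0.35

~x = 1 − 0.39 = 0.61
x <-> ~x = 1 − |0.39 − 0.61| = 1 − 0.22 = 0.78
~y = 1 − 0.52 = 0.48
~y <-> ~x = 1 − |0.48 − 0.61| = 1 − 0.13 = 0.87
(x <-> ~x) & (~y <-> ~x) = max(0, 0.78 + 0.87 − 1) = max(0, 0.65) = 0.65
~((x <-> ~x) & (~y <-> ~x)) = 1 − 0.65 = 0.35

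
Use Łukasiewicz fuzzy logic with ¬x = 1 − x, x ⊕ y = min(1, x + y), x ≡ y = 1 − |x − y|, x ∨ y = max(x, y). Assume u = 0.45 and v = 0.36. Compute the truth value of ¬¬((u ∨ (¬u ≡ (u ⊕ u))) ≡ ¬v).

¬u = 1 − 0.45 = 0.55
u ⊕ u = min(1, 0.45 + 0.45) = min(1, 0.90) = 0.90
¬u ≡ (u ⊕ u) = 1 − |0.55 − 0.90| = 1 − 0.35 = 0.65
u ∨ (¬u ≡ (u ⊕ u)) = max(0.45, 0.65) = 0.65
¬v = 1 − 0.36 = 0.64
(u ∨ (¬u ≡ (u ⊕ u))) ≡ ¬v = 1 − |0.65 − 0.64| = 1 − 0.01 = 0.99
¬((u ∨ (¬u ≡ (u ⊕ u))) ≡ ¬v) = 1 − 0.99 = 0.01
¬¬((u ∨ (¬u ≡ (u ⊕ u))) ≡ ¬v) = 1 − 0.01 = 0.99

0.99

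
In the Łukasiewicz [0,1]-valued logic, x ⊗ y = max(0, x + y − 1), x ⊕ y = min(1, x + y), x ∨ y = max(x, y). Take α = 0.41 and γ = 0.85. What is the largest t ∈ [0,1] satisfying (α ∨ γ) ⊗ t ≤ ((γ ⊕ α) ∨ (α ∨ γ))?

1.00

α ∨ γ = max(0.41, 0.85) = 0.85
So the left factor is α ∨ γ = 0.85.
γ ⊕ α = min(1, 0.85 + 0.41) = min(1, 1.26) = 1.00
(γ ⊕ α) ∨ (α ∨ γ) = max(1.00, 0.85) = 1.00
So the right-hand bound is (γ ⊕ α) ∨ (α ∨ γ) = 1.00.
The residuum of the Łukasiewicz t-norm gives the supremum: min(1, 1 − 0.85 + 1.00).
1 − 0.85 + 1.00 = 1.15, so t = min(1, 1.15) = 1.00.
Check: 0.85 ⊗ 1.00 = max(0, 0.85) = 0.85 ≤ 1.00.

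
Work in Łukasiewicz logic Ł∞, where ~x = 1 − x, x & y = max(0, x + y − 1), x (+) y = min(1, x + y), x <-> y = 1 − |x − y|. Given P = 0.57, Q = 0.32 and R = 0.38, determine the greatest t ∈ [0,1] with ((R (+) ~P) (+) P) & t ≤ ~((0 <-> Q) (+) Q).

0.00

~P = 1 − 0.57 = 0.43
R (+) ~P = min(1, 0.38 + 0.43) = min(1, 0.81) = 0.81
(R (+) ~P) (+) P = min(1, 0.81 + 0.57) = min(1, 1.38) = 1.00
So the left factor is (R (+) ~P) (+) P = 1.00.
0 <-> Q = 1 − |0.00 − 0.32| = 1 − 0.32 = 0.68
(0 <-> Q) (+) Q = min(1, 0.68 + 0.32) = min(1, 1.00) = 1.00
~((0 <-> Q) (+) Q) = 1 − 1.00 = 0.00
So the right-hand bound is ~((0 <-> Q) (+) Q) = 0.00.
The residuum of the Łukasiewicz t-norm gives the supremum: min(1, 1 − 1.00 + 0.00).
1 − 1.00 + 0.00 = 0.00, so t = min(1, 0.00) = 0.00.
Check: 1.00 & 0.00 = max(0, 0.00) = 0.00 ≤ 0.00.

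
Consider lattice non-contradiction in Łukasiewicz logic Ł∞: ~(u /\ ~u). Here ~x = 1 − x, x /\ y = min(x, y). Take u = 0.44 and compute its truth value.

~u = 1 − 0.44 = 0.56
u /\ ~u = min(0.44, 0.56) = 0.44
~(u /\ ~u) = 1 − 0.44 = 0.56
(The value 0.56 < 1 shows this instance is not satisfied; not a Ł∞-tautology — its value is 1 − min(a, 1−a).)

0.56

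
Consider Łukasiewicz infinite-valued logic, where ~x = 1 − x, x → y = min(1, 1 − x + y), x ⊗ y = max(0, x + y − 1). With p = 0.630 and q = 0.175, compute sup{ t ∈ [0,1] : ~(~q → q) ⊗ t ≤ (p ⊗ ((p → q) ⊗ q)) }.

~q = 1 − 0.175 = 0.825
~q → q = min(1, 1 − 0.825 + 0.175) = min(1, 0.350) = 0.350
~(~q → q) = 1 − 0.350 = 0.650
So the left factor is ~(~q → q) = 0.650.
p → q = min(1, 1 − 0.630 + 0.175) = min(1, 0.545) = 0.545
(p → q) ⊗ q = max(0, 0.545 + 0.175 − 1) = max(0, -0.280) = 0.000
p ⊗ ((p → q) ⊗ q) = max(0, 0.630 + 0.000 − 1) = max(0, -0.370) = 0.000
So the right-hand bound is p ⊗ ((p → q) ⊗ q) = 0.000.
The residuum of the Łukasiewicz t-norm gives the supremum: min(1, 1 − 0.650 + 0.000).
1 − 0.650 + 0.000 = 0.350, so t = min(1, 0.350) = 0.350.
Check: 0.650 ⊗ 0.350 = max(0, 0.000) = 0.000 ≤ 0.000.

0.350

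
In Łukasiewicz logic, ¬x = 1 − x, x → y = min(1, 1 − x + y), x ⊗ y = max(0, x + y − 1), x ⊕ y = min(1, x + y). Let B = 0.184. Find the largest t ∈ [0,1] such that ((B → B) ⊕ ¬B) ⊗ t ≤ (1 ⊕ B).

1.000

B → B = min(1, 1 − 0.184 + 0.184) = min(1, 1.000) = 1.000
¬B = 1 − 0.184 = 0.816
(B → B) ⊕ ¬B = min(1, 1.000 + 0.816) = min(1, 1.816) = 1.000
So the left factor is (B → B) ⊕ ¬B = 1.000.
1 ⊕ B = min(1, 1.000 + 0.184) = min(1, 1.184) = 1.000
So the right-hand bound is 1 ⊕ B = 1.000.
The residuum of the Łukasiewicz t-norm gives the supremum: min(1, 1 − 1.000 + 1.000).
1 − 1.000 + 1.000 = 1.000, so t = min(1, 1.000) = 1.000.
Check: 1.000 ⊗ 1.000 = max(0, 1.000) = 1.000 ≤ 1.000.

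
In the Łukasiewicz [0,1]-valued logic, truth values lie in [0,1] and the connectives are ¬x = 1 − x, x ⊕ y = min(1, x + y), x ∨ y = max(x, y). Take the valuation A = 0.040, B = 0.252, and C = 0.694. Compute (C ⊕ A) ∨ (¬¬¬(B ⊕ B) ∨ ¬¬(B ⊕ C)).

C ⊕ A = min(1, 0.694 + 0.040) = min(1, 0.734) = 0.734
B ⊕ B = min(1, 0.252 + 0.252) = min(1, 0.504) = 0.504
¬(B ⊕ B) = 1 − 0.504 = 0.496
¬¬(B ⊕ B) = 1 − 0.496 = 0.504
¬¬¬(B ⊕ B) = 1 − 0.504 = 0.496
B ⊕ C = min(1, 0.252 + 0.694) = min(1, 0.946) = 0.946
¬(B ⊕ C) = 1 − 0.946 = 0.054
¬¬(B ⊕ C) = 1 − 0.054 = 0.946
¬¬¬(B ⊕ B) ∨ ¬¬(B ⊕ C) = max(0.496, 0.946) = 0.946
(C ⊕ A) ∨ (¬¬¬(B ⊕ B) ∨ ¬¬(B ⊕ C)) = max(0.734, 0.946) = 0.946

0.946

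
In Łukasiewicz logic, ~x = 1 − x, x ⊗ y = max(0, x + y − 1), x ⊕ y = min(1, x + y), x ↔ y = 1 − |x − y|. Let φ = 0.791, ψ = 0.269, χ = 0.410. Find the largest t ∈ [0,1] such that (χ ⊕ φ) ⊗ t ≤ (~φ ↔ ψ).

χ ⊕ φ = min(1, 0.410 + 0.791) = min(1, 1.201) = 1.000
So the left factor is χ ⊕ φ = 1.000.
~φ = 1 − 0.791 = 0.209
~φ ↔ ψ = 1 − |0.209 − 0.269| = 1 − 0.060 = 0.940
So the right-hand bound is ~φ ↔ ψ = 0.940.
The residuum of the Łukasiewicz t-norm gives the supremum: min(1, 1 − 1.000 + 0.940).
1 − 1.000 + 0.940 = 0.940, so t = min(1, 0.940) = 0.940.
Check: 1.000 ⊗ 0.940 = max(0, 0.940) = 0.940 ≤ 0.940.

0.940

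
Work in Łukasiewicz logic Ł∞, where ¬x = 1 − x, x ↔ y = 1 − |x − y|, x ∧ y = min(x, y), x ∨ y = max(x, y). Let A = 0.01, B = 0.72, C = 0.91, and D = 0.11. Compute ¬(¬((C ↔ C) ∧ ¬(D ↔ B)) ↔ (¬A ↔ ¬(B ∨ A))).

0.10

C ↔ C = 1 − |0.91 − 0.91| = 1 − 0.00 = 1.00
D ↔ B = 1 − |0.11 − 0.72| = 1 − 0.61 = 0.39
¬(D ↔ B) = 1 − 0.39 = 0.61
(C ↔ C) ∧ ¬(D ↔ B) = min(1.00, 0.61) = 0.61
¬((C ↔ C) ∧ ¬(D ↔ B)) = 1 − 0.61 = 0.39
¬A = 1 − 0.01 = 0.99
B ∨ A = max(0.72, 0.01) = 0.72
¬(B ∨ A) = 1 − 0.72 = 0.28
¬A ↔ ¬(B ∨ A) = 1 − |0.99 − 0.28| = 1 − 0.71 = 0.29
¬((C ↔ C) ∧ ¬(D ↔ B)) ↔ (¬A ↔ ¬(B ∨ A)) = 1 − |0.39 − 0.29| = 1 − 0.10 = 0.90
¬(¬((C ↔ C) ∧ ¬(D ↔ B)) ↔ (¬A ↔ ¬(B ∨ A))) = 1 − 0.90 = 0.10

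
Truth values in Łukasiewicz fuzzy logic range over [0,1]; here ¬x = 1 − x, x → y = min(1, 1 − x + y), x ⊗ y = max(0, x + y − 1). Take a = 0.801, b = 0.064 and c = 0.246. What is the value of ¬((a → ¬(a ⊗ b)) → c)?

a ⊗ b = max(0, 0.801 + 0.064 − 1) = max(0, -0.135) = 0.000
¬(a ⊗ b) = 1 − 0.000 = 1.000
a → ¬(a ⊗ b) = min(1, 1 − 0.801 + 1.000) = min(1, 1.199) = 1.000
(a → ¬(a ⊗ b)) → c = min(1, 1 − 1.000 + 0.246) = min(1, 0.246) = 0.246
¬((a → ¬(a ⊗ b)) → c) = 1 − 0.246 = 0.754

0.754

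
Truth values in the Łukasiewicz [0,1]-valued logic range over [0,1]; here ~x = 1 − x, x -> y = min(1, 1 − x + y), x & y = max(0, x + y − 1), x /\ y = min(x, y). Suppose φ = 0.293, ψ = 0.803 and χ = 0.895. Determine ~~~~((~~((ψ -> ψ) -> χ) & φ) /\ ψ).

ψ -> ψ = min(1, 1 − 0.803 + 0.803) = min(1, 1.000) = 1.000
(ψ -> ψ) -> χ = min(1, 1 − 1.000 + 0.895) = min(1, 0.895) = 0.895
~((ψ -> ψ) -> χ) = 1 − 0.895 = 0.105
~~((ψ -> ψ) -> χ) = 1 − 0.105 = 0.895
~~((ψ -> ψ) -> χ) & φ = max(0, 0.895 + 0.293 − 1) = max(0, 0.188) = 0.188
(~~((ψ -> ψ) -> χ) & φ) /\ ψ = min(0.188, 0.803) = 0.188
~((~~((ψ -> ψ) -> χ) & φ) /\ ψ) = 1 − 0.188 = 0.812
~~((~~((ψ -> ψ) -> χ) & φ) /\ ψ) = 1 − 0.812 = 0.188
~~~((~~((ψ -> ψ) -> χ) & φ) /\ ψ) = 1 − 0.188 = 0.812
~~~~((~~((ψ -> ψ) -> χ) & φ) /\ ψ) = 1 − 0.812 = 0.188

0.188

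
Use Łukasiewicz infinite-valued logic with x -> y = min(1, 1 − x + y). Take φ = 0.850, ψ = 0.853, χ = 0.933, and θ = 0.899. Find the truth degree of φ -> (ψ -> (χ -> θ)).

1.000

χ -> θ = min(1, 1 − 0.933 + 0.899) = min(1, 0.966) = 0.966
ψ -> (χ -> θ) = min(1, 1 − 0.853 + 0.966) = min(1, 1.113) = 1.000
φ -> (ψ -> (χ -> θ)) = min(1, 1 − 0.850 + 1.000) = min(1, 1.150) = 1.000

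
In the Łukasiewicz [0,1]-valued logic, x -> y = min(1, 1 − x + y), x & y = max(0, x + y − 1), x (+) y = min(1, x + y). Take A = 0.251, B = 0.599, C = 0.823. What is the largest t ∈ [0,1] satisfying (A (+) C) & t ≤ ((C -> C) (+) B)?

A (+) C = min(1, 0.251 + 0.823) = min(1, 1.074) = 1.000
So the left factor is A (+) C = 1.000.
C -> C = min(1, 1 − 0.823 + 0.823) = min(1, 1.000) = 1.000
(C -> C) (+) B = min(1, 1.000 + 0.599) = min(1, 1.599) = 1.000
So the right-hand bound is (C -> C) (+) B = 1.000.
The residuum of the Łukasiewicz t-norm gives the supremum: min(1, 1 − 1.000 + 1.000).
1 − 1.000 + 1.000 = 1.000, so t = min(1, 1.000) = 1.000.
Check: 1.000 & 1.000 = max(0, 1.000) = 1.000 ≤ 1.000.

1.000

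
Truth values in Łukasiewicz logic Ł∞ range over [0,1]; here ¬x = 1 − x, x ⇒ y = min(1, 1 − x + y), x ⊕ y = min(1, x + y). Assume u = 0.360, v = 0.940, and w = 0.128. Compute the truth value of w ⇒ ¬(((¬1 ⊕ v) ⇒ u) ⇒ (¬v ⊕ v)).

0.872

¬1 = 1 − 1.000 = 0.000
¬1 ⊕ v = min(1, 0.000 + 0.940) = min(1, 0.940) = 0.940
(¬1 ⊕ v) ⇒ u = min(1, 1 − 0.940 + 0.360) = min(1, 0.420) = 0.420
¬v = 1 − 0.940 = 0.060
¬v ⊕ v = min(1, 0.060 + 0.940) = min(1, 1.000) = 1.000
((¬1 ⊕ v) ⇒ u) ⇒ (¬v ⊕ v) = min(1, 1 − 0.420 + 1.000) = min(1, 1.580) = 1.000
¬(((¬1 ⊕ v) ⇒ u) ⇒ (¬v ⊕ v)) = 1 − 1.000 = 0.000
w ⇒ ¬(((¬1 ⊕ v) ⇒ u) ⇒ (¬v ⊕ v)) = min(1, 1 − 0.128 + 0.000) = min(1, 0.872) = 0.872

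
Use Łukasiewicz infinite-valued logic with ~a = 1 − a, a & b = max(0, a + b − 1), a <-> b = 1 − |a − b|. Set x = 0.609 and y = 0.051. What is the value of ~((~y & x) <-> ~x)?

~y = 1 − 0.051 = 0.949
~y & x = max(0, 0.949 + 0.609 − 1) = max(0, 0.558) = 0.558
~x = 1 − 0.609 = 0.391
(~y & x) <-> ~x = 1 − |0.558 − 0.391| = 1 − 0.167 = 0.833
~((~y & x) <-> ~x) = 1 − 0.833 = 0.167

0.167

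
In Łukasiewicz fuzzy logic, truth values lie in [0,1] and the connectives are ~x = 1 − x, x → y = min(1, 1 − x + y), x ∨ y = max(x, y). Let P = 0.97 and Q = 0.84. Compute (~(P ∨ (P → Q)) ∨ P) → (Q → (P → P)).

P → Q = min(1, 1 − 0.97 + 0.84) = min(1, 0.87) = 0.87
P ∨ (P → Q) = max(0.97, 0.87) = 0.97
~(P ∨ (P → Q)) = 1 − 0.97 = 0.03
~(P ∨ (P → Q)) ∨ P = max(0.03, 0.97) = 0.97
P → P = min(1, 1 − 0.97 + 0.97) = min(1, 1.00) = 1.00
Q → (P → P) = min(1, 1 − 0.84 + 1.00) = min(1, 1.16) = 1.00
(~(P ∨ (P → Q)) ∨ P) → (Q → (P → P)) = min(1, 1 − 0.97 + 1.00) = min(1, 1.03) = 1.00

1.00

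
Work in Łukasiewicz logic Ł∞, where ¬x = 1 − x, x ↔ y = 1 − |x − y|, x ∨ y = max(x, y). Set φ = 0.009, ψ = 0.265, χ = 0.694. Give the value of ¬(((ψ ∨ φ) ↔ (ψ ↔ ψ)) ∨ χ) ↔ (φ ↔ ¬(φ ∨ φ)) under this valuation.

0.712

ψ ∨ φ = max(0.265, 0.009) = 0.265
ψ ↔ ψ = 1 − |0.265 − 0.265| = 1 − 0.000 = 1.000
(ψ ∨ φ) ↔ (ψ ↔ ψ) = 1 − |0.265 − 1.000| = 1 − 0.735 = 0.265
((ψ ∨ φ) ↔ (ψ ↔ ψ)) ∨ χ = max(0.265, 0.694) = 0.694
¬(((ψ ∨ φ) ↔ (ψ ↔ ψ)) ∨ χ) = 1 − 0.694 = 0.306
φ ∨ φ = max(0.009, 0.009) = 0.009
¬(φ ∨ φ) = 1 − 0.009 = 0.991
φ ↔ ¬(φ ∨ φ) = 1 − |0.009 − 0.991| = 1 − 0.982 = 0.018
¬(((ψ ∨ φ) ↔ (ψ ↔ ψ)) ∨ χ) ↔ (φ ↔ ¬(φ ∨ φ)) = 1 − |0.306 − 0.018| = 1 − 0.288 = 0.712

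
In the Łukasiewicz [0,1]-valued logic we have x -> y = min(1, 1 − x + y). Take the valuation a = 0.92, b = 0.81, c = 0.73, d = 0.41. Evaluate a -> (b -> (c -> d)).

c -> d = min(1, 1 − 0.73 + 0.41) = min(1, 0.68) = 0.68
b -> (c -> d) = min(1, 1 − 0.81 + 0.68) = min(1, 0.87) = 0.87
a -> (b -> (c -> d)) = min(1, 1 − 0.92 + 0.87) = min(1, 0.95) = 0.95

0.95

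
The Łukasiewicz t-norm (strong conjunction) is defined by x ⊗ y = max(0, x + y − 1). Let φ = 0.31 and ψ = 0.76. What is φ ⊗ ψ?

φ ⊗ ψ = max(0, 0.31 + 0.76 − 1) = max(0, 0.07) = 0.07
For comparison, the Gödel (minimum) t-norm min(x, y) would give 0.31.

0.07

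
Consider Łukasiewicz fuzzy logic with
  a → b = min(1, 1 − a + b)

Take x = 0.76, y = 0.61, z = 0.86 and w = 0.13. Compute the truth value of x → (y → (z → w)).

z → w = min(1, 1 − 0.86 + 0.13) = min(1, 0.27) = 0.27
y → (z → w) = min(1, 1 − 0.61 + 0.27) = min(1, 0.66) = 0.66
x → (y → (z → w)) = min(1, 1 − 0.76 + 0.66) = min(1, 0.90) = 0.90

0.90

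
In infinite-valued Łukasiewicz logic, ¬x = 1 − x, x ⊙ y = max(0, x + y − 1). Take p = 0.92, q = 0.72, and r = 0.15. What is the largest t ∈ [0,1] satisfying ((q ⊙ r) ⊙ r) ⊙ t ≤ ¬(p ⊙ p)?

1.00

q ⊙ r = max(0, 0.72 + 0.15 − 1) = max(0, -0.13) = 0.00
(q ⊙ r) ⊙ r = max(0, 0.00 + 0.15 − 1) = max(0, -0.85) = 0.00
So the left factor is (q ⊙ r) ⊙ r = 0.00.
p ⊙ p = max(0, 0.92 + 0.92 − 1) = max(0, 0.84) = 0.84
¬(p ⊙ p) = 1 − 0.84 = 0.16
So the right-hand bound is ¬(p ⊙ p) = 0.16.
The residuum of the Łukasiewicz t-norm gives the supremum: min(1, 1 − 0.00 + 0.16).
1 − 0.00 + 0.16 = 1.16, so t = min(1, 1.16) = 1.00.
Check: 0.00 ⊙ 1.00 = max(0, 0.00) = 0.00 ≤ 0.16.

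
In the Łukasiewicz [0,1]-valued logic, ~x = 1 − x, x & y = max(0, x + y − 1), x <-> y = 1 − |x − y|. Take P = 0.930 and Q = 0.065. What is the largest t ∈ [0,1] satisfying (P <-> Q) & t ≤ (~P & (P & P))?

P <-> Q = 1 − |0.930 − 0.065| = 1 − 0.865 = 0.135
So the left factor is P <-> Q = 0.135.
~P = 1 − 0.930 = 0.070
P & P = max(0, 0.930 + 0.930 − 1) = max(0, 0.860) = 0.860
~P & (P & P) = max(0, 0.070 + 0.860 − 1) = max(0, -0.070) = 0.000
So the right-hand bound is ~P & (P & P) = 0.000.
The residuum of the Łukasiewicz t-norm gives the supremum: min(1, 1 − 0.135 + 0.000).
1 − 0.135 + 0.000 = 0.865, so t = min(1, 0.865) = 0.865.
Check: 0.135 & 0.865 = max(0, 0.000) = 0.000 ≤ 0.000.

0.865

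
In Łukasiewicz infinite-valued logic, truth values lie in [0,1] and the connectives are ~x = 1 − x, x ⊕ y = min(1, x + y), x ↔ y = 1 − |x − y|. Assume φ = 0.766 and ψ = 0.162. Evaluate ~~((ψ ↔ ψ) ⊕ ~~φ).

1.000

ψ ↔ ψ = 1 − |0.162 − 0.162| = 1 − 0.000 = 1.000
~φ = 1 − 0.766 = 0.234
~~φ = 1 − 0.234 = 0.766
(ψ ↔ ψ) ⊕ ~~φ = min(1, 1.000 + 0.766) = min(1, 1.766) = 1.000
~((ψ ↔ ψ) ⊕ ~~φ) = 1 − 1.000 = 0.000
~~((ψ ↔ ψ) ⊕ ~~φ) = 1 − 0.000 = 1.000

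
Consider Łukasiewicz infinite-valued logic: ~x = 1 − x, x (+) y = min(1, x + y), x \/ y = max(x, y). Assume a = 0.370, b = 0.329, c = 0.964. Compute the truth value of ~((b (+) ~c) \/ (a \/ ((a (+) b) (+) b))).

~c = 1 − 0.964 = 0.036
b (+) ~c = min(1, 0.329 + 0.036) = min(1, 0.365) = 0.365
a (+) b = min(1, 0.370 + 0.329) = min(1, 0.699) = 0.699
(a (+) b) (+) b = min(1, 0.699 + 0.329) = min(1, 1.028) = 1.000
a \/ ((a (+) b) (+) b) = max(0.370, 1.000) = 1.000
(b (+) ~c) \/ (a \/ ((a (+) b) (+) b)) = max(0.365, 1.000) = 1.000
~((b (+) ~c) \/ (a \/ ((a (+) b) (+) b))) = 1 − 1.000 = 0.000

0.000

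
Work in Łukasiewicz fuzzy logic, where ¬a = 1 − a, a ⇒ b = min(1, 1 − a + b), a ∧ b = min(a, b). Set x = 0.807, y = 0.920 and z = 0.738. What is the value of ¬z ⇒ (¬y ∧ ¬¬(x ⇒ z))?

0.818

¬z = 1 − 0.738 = 0.262
¬y = 1 − 0.920 = 0.080
x ⇒ z = min(1, 1 − 0.807 + 0.738) = min(1, 0.931) = 0.931
¬(x ⇒ z) = 1 − 0.931 = 0.069
¬¬(x ⇒ z) = 1 − 0.069 = 0.931
¬y ∧ ¬¬(x ⇒ z) = min(0.080, 0.931) = 0.080
¬z ⇒ (¬y ∧ ¬¬(x ⇒ z)) = min(1, 1 − 0.262 + 0.080) = min(1, 0.818) = 0.818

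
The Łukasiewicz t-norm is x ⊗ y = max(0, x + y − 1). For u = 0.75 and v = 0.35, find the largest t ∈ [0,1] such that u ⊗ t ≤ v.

The residuum of the Łukasiewicz t-norm gives the supremum: min(1, 1 − 0.75 + 0.35).
1 − 0.75 + 0.35 = 0.60, so t = min(1, 0.60) = 0.60.
Check: 0.75 ⊗ 0.60 = max(0, 0.35) = 0.35 ≤ 0.35.

0.60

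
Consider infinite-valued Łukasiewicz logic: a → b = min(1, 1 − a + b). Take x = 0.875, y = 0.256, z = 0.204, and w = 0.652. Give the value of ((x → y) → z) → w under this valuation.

0.829

x → y = min(1, 1 − 0.875 + 0.256) = min(1, 0.381) = 0.381
(x → y) → z = min(1, 1 − 0.381 + 0.204) = min(1, 0.823) = 0.823
((x → y) → z) → w = min(1, 1 − 0.823 + 0.652) = min(1, 0.829) = 0.829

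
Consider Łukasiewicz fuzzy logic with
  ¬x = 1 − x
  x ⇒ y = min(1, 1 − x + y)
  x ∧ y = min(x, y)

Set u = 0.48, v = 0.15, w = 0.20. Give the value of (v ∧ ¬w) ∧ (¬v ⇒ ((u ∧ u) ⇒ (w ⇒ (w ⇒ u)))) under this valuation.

0.15

¬w = 1 − 0.20 = 0.80
v ∧ ¬w = min(0.15, 0.80) = 0.15
¬v = 1 − 0.15 = 0.85
u ∧ u = min(0.48, 0.48) = 0.48
w ⇒ u = min(1, 1 − 0.20 + 0.48) = min(1, 1.28) = 1.00
w ⇒ (w ⇒ u) = min(1, 1 − 0.20 + 1.00) = min(1, 1.80) = 1.00
(u ∧ u) ⇒ (w ⇒ (w ⇒ u)) = min(1, 1 − 0.48 + 1.00) = min(1, 1.52) = 1.00
¬v ⇒ ((u ∧ u) ⇒ (w ⇒ (w ⇒ u))) = min(1, 1 − 0.85 + 1.00) = min(1, 1.15) = 1.00
(v ∧ ¬w) ∧ (¬v ⇒ ((u ∧ u) ⇒ (w ⇒ (w ⇒ u)))) = min(0.15, 1.00) = 0.15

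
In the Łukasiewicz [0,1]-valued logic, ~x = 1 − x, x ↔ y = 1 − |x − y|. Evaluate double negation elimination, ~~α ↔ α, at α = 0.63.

~α = 1 − 0.63 = 0.37
~~α = 1 − 0.37 = 0.63
~~α ↔ α = 1 − |0.63 − 0.63| = 1 − 0.00 = 1.00
(As expected: always 1 in Ł∞ since negation is involutive.)

1.00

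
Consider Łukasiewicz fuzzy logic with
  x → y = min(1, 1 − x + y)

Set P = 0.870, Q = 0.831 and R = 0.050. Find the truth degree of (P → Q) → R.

0.089

P → Q = min(1, 1 − 0.870 + 0.831) = min(1, 0.961) = 0.961
(P → Q) → R = min(1, 1 − 0.961 + 0.050) = min(1, 0.089) = 0.089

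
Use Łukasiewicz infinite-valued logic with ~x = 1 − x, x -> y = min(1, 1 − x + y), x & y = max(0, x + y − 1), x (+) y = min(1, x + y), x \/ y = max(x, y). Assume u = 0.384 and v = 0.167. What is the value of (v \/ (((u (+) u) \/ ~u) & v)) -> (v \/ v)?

1.000

u (+) u = min(1, 0.384 + 0.384) = min(1, 0.768) = 0.768
~u = 1 − 0.384 = 0.616
(u (+) u) \/ ~u = max(0.768, 0.616) = 0.768
((u (+) u) \/ ~u) & v = max(0, 0.768 + 0.167 − 1) = max(0, -0.065) = 0.000
v \/ (((u (+) u) \/ ~u) & v) = max(0.167, 0.000) = 0.167
v \/ v = max(0.167, 0.167) = 0.167
(v \/ (((u (+) u) \/ ~u) & v)) -> (v \/ v) = min(1, 1 − 0.167 + 0.167) = min(1, 1.000) = 1.000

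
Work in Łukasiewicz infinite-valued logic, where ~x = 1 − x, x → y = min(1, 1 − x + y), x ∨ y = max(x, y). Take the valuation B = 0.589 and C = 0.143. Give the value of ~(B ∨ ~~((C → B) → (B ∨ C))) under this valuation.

C → B = min(1, 1 − 0.143 + 0.589) = min(1, 1.446) = 1.000
B ∨ C = max(0.589, 0.143) = 0.589
(C → B) → (B ∨ C) = min(1, 1 − 1.000 + 0.589) = min(1, 0.589) = 0.589
~((C → B) → (B ∨ C)) = 1 − 0.589 = 0.411
~~((C → B) → (B ∨ C)) = 1 − 0.411 = 0.589
B ∨ ~~((C → B) → (B ∨ C)) = max(0.589, 0.589) = 0.589
~(B ∨ ~~((C → B) → (B ∨ C))) = 1 − 0.589 = 0.411

0.411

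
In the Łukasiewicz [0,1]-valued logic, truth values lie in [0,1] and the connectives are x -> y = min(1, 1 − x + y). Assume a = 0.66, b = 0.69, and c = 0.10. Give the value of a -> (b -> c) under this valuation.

b -> c = min(1, 1 − 0.69 + 0.10) = min(1, 0.41) = 0.41
a -> (b -> c) = min(1, 1 − 0.66 + 0.41) = min(1, 0.75) = 0.75

0.75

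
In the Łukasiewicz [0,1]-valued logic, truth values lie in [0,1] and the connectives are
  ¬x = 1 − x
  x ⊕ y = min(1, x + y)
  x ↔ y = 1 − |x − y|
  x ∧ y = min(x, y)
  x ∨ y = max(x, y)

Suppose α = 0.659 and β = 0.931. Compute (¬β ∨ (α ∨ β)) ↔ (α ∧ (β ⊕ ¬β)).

0.728

¬β = 1 − 0.931 = 0.069
α ∨ β = max(0.659, 0.931) = 0.931
¬β ∨ (α ∨ β) = max(0.069, 0.931) = 0.931
β ⊕ ¬β = min(1, 0.931 + 0.069) = min(1, 1.000) = 1.000
α ∧ (β ⊕ ¬β) = min(0.659, 1.000) = 0.659
(¬β ∨ (α ∨ β)) ↔ (α ∧ (β ⊕ ¬β)) = 1 − |0.931 − 0.659| = 1 − 0.272 = 0.728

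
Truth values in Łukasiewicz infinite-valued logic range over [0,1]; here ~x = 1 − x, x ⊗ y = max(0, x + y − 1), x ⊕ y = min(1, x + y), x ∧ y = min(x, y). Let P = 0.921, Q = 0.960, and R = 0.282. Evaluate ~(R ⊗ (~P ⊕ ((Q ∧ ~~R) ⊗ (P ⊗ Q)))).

~P = 1 − 0.921 = 0.079
~R = 1 − 0.282 = 0.718
~~R = 1 − 0.718 = 0.282
Q ∧ ~~R = min(0.960, 0.282) = 0.282
P ⊗ Q = max(0, 0.921 + 0.960 − 1) = max(0, 0.881) = 0.881
(Q ∧ ~~R) ⊗ (P ⊗ Q) = max(0, 0.282 + 0.881 − 1) = max(0, 0.163) = 0.163
~P ⊕ ((Q ∧ ~~R) ⊗ (P ⊗ Q)) = min(1, 0.079 + 0.163) = min(1, 0.242) = 0.242
R ⊗ (~P ⊕ ((Q ∧ ~~R) ⊗ (P ⊗ Q))) = max(0, 0.282 + 0.242 − 1) = max(0, -0.476) = 0.000
~(R ⊗ (~P ⊕ ((Q ∧ ~~R) ⊗ (P ⊗ Q)))) = 1 − 0.000 = 1.000

1.000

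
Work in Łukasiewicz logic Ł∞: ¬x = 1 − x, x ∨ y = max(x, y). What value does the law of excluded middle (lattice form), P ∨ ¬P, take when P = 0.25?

¬P = 1 − 0.25 = 0.75
P ∨ ¬P = max(0.25, 0.75) = 0.75
(The value 0.75 < 1 shows this instance is not satisfied; not a Ł∞-tautology — its value is max(a, 1−a).)

0.75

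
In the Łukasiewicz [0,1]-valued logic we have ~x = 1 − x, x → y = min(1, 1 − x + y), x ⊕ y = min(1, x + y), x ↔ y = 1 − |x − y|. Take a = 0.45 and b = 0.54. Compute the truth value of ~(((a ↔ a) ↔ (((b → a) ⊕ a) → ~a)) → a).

a ↔ a = 1 − |0.45 − 0.45| = 1 − 0.00 = 1.00
b → a = min(1, 1 − 0.54 + 0.45) = min(1, 0.91) = 0.91
(b → a) ⊕ a = min(1, 0.91 + 0.45) = min(1, 1.36) = 1.00
~a = 1 − 0.45 = 0.55
((b → a) ⊕ a) → ~a = min(1, 1 − 1.00 + 0.55) = min(1, 0.55) = 0.55
(a ↔ a) ↔ (((b → a) ⊕ a) → ~a) = 1 − |1.00 − 0.55| = 1 − 0.45 = 0.55
((a ↔ a) ↔ (((b → a) ⊕ a) → ~a)) → a = min(1, 1 − 0.55 + 0.45) = min(1, 0.90) = 0.90
~(((a ↔ a) ↔ (((b → a) ⊕ a) → ~a)) → a) = 1 − 0.90 = 0.10

0.10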